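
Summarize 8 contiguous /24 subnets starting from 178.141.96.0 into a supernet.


Original prefix: /24
Number of subnets: 8 = 2^3
New prefix = 24 - 3 = 21
Supernet: 178.141.96.0/21


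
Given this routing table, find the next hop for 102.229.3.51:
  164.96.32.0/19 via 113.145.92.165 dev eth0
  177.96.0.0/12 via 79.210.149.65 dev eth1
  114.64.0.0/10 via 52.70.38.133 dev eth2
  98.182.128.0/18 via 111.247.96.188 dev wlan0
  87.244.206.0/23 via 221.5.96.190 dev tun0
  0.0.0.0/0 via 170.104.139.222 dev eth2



Longest prefix match for 102.229.3.51:
  /19 164.96.32.0: no
  /12 177.96.0.0: no
  /10 114.64.0.0: no
  /18 98.182.128.0: no
  /23 87.244.206.0: no
  /0 0.0.0.0: MATCH
Selected: next-hop 170.104.139.222 via eth2 (matched /0)


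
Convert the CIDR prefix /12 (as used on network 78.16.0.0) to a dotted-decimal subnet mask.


/12 means 12 network bits, 20 host bits
Binary: 11111111111100000000000000000000
Mask: 255.240.0.0


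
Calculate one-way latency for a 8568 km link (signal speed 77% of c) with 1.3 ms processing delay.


Speed = 0.77 * 3e5 km/s = 231000 km/s
Propagation delay = 8568 / 231000 = 0.0371 s = 37.0909 ms
Processing delay = 1.3 ms
Total one-way latency = 38.3909 ms


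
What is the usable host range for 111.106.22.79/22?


Network: 111.106.20.0
Broadcast: 111.106.23.255
First usable = network + 1
Last usable = broadcast - 1
Range: 111.106.20.1 to 111.106.23.254


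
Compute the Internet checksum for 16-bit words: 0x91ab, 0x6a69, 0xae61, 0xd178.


Sum all words (with carry folding):
+ 0x91ab = 0x91ab
+ 0x6a69 = 0xfc14
+ 0xae61 = 0xaa76
+ 0xd178 = 0x7bef
One's complement: ~0x7bef
Checksum = 0x8410


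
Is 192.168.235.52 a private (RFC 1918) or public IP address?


RFC 1918 private ranges:
  10.0.0.0/8 (10.0.0.0 - 10.255.255.255)
  172.16.0.0/12 (172.16.0.0 - 172.31.255.255)
  192.168.0.0/16 (192.168.0.0 - 192.168.255.255)
Private (in 192.168.0.0/16)


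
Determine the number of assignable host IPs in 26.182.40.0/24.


Host bits = 32 - 24 = 8
Total addresses = 2^8 = 256
Usable = total - 2 (network and broadcast)
Usable hosts: 254


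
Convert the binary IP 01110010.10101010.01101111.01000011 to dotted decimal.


01110010 = 114
10101010 = 170
01101111 = 111
01000011 = 67
IP: 114.170.111.67


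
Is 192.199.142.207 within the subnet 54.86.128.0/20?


Subnet network: 54.86.128.0
Test IP AND mask: 192.199.128.0
No, 192.199.142.207 is not in 54.86.128.0/20


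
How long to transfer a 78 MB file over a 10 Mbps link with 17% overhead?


Effective throughput = 10 * (1 - 17/100) = 8.3 Mbps
File size in Mb = 78 * 8 = 624 Mb
Time = 624 / 8.3
Time = 75.1807 seconds


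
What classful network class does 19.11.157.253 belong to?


First octet: 19
Binary: 00010011
0xxxxxxx -> Class A (1-126)
Class A, default mask 255.0.0.0 (/8)


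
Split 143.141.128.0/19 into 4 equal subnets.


New prefix = 19 + 2 = 21
Each subnet has 2048 addresses
  143.141.128.0/21
  143.141.136.0/21
  143.141.144.0/21
  143.141.152.0/21
Subnets: 143.141.128.0/21, 143.141.136.0/21, 143.141.144.0/21, 143.141.152.0/21


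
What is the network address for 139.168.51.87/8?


IP:   10001011.10101000.00110011.01010111
Mask: 11111111.00000000.00000000.00000000
AND operation:
Net:  10001011.00000000.00000000.00000000
Network: 139.0.0.0/8


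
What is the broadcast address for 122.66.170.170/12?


Network: 122.64.0.0/12
Host bits = 20
Set all host bits to 1:
Broadcast: 122.79.255.255


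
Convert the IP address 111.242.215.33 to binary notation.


111 = 01101111
242 = 11110010
215 = 11010111
33 = 00100001
Binary: 01101111.11110010.11010111.00100001


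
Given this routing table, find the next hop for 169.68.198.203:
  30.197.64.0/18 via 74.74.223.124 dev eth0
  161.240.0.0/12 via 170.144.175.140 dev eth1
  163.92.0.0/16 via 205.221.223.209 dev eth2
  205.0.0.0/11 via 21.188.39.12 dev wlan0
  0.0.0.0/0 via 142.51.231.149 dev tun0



Longest prefix match for 169.68.198.203:
  /18 30.197.64.0: no
  /12 161.240.0.0: no
  /16 163.92.0.0: no
  /11 205.0.0.0: no
  /0 0.0.0.0: MATCH
Selected: next-hop 142.51.231.149 via tun0 (matched /0)


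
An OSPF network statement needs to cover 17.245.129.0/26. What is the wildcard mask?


Subnet mask: 255.255.255.192
Wildcard = 255.255.255.255 - subnet mask
255 - 255 = 0
255 - 255 = 0
255 - 255 = 0
255 - 192 = 63
Wildcard: 0.0.0.63


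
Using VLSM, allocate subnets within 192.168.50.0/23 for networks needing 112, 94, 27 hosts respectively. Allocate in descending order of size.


112 hosts -> /25 (126 usable): 192.168.50.0/25
94 hosts -> /25 (126 usable): 192.168.50.128/25
27 hosts -> /27 (30 usable): 192.168.51.0/27
Allocation: 192.168.50.0/25 (112 hosts, 126 usable); 192.168.50.128/25 (94 hosts, 126 usable); 192.168.51.0/27 (27 hosts, 30 usable)


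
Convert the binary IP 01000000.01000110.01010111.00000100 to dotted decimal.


01000000 = 64
01000110 = 70
01010111 = 87
00000100 = 4
IP: 64.70.87.4


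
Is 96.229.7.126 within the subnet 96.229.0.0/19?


Subnet network: 96.229.0.0
Test IP AND mask: 96.229.0.0
Yes, 96.229.7.126 is in 96.229.0.0/19


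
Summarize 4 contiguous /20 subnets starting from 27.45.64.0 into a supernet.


Original prefix: /20
Number of subnets: 4 = 2^2
New prefix = 20 - 2 = 18
Supernet: 27.45.64.0/18


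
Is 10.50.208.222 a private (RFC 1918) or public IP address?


RFC 1918 private ranges:
  10.0.0.0/8 (10.0.0.0 - 10.255.255.255)
  172.16.0.0/12 (172.16.0.0 - 172.31.255.255)
  192.168.0.0/16 (192.168.0.0 - 192.168.255.255)
Private (in 10.0.0.0/8)


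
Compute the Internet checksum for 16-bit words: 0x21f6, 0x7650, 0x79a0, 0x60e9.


Sum all words (with carry folding):
+ 0x21f6 = 0x21f6
+ 0x7650 = 0x9846
+ 0x79a0 = 0x11e7
+ 0x60e9 = 0x72d0
One's complement: ~0x72d0
Checksum = 0x8d2f


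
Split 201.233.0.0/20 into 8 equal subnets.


New prefix = 20 + 3 = 23
Each subnet has 512 addresses
  201.233.0.0/23
  201.233.2.0/23
  201.233.4.0/23
  201.233.6.0/23
  201.233.8.0/23
  201.233.10.0/23
  201.233.12.0/23
  201.233.14.0/23
Subnets: 201.233.0.0/23, 201.233.2.0/23, 201.233.4.0/23, 201.233.6.0/23, 201.233.8.0/23, 201.233.10.0/23, 201.233.12.0/23, 201.233.14.0/23


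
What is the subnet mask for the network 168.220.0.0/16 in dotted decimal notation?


/16 means 16 network bits, 16 host bits
Binary: 11111111111111110000000000000000
Mask: 255.255.0.0


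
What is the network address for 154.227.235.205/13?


IP:   10011010.11100011.11101011.11001101
Mask: 11111111.11111000.00000000.00000000
AND operation:
Net:  10011010.11100000.00000000.00000000
Network: 154.224.0.0/13


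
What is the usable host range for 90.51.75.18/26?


Network: 90.51.75.0
Broadcast: 90.51.75.63
First usable = network + 1
Last usable = broadcast - 1
Range: 90.51.75.1 to 90.51.75.62


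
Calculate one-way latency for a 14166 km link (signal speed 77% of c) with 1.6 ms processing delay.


Speed = 0.77 * 3e5 km/s = 231000 km/s
Propagation delay = 14166 / 231000 = 0.0613 s = 61.3247 ms
Processing delay = 1.6 ms
Total one-way latency = 62.9247 ms


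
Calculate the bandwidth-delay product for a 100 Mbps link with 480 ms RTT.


BDP = bandwidth * RTT
= 100 Mbps * 480 ms
= 100 * 1e6 * 480 / 1000 bits
= 48000000 bits
= 6000000 bytes
= 5859.375 KB
BDP = 48000000 bits (6000000 bytes)


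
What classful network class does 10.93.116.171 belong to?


First octet: 10
Binary: 00001010
0xxxxxxx -> Class A (1-126)
Class A, default mask 255.0.0.0 (/8)


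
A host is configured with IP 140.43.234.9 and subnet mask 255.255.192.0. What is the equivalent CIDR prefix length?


Binary: 11111111.11111111.11000000.00000000
Count leading 1s
Prefix: /18


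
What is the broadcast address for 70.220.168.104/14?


Network: 70.220.0.0/14
Host bits = 18
Set all host bits to 1:
Broadcast: 70.223.255.255


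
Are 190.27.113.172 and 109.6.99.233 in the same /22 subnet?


Mask: 255.255.252.0
190.27.113.172 AND mask = 190.27.112.0
109.6.99.233 AND mask = 109.6.96.0
No, different subnets (190.27.112.0 vs 109.6.96.0)


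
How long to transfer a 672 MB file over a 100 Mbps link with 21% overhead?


Effective throughput = 100 * (1 - 21/100) = 79 Mbps
File size in Mb = 672 * 8 = 5376 Mb
Time = 5376 / 79
Time = 68.0506 seconds


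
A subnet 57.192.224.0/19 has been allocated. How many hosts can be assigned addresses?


Host bits = 32 - 19 = 13
Total addresses = 2^13 = 8192
Usable = total - 2 (network and broadcast)
Usable hosts: 8190


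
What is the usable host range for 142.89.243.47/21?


Network: 142.89.240.0
Broadcast: 142.89.247.255
First usable = network + 1
Last usable = broadcast - 1
Range: 142.89.240.1 to 142.89.247.254


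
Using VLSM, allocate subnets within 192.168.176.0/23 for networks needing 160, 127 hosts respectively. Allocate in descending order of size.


160 hosts -> /24 (254 usable): 192.168.176.0/24
127 hosts -> /24 (254 usable): 192.168.177.0/24
Allocation: 192.168.176.0/24 (160 hosts, 254 usable); 192.168.177.0/24 (127 hosts, 254 usable)


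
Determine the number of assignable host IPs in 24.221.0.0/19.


Host bits = 32 - 19 = 13
Total addresses = 2^13 = 8192
Usable = total - 2 (network and broadcast)
Usable hosts: 8190


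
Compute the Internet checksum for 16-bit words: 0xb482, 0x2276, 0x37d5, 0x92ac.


Sum all words (with carry folding):
+ 0xb482 = 0xb482
+ 0x2276 = 0xd6f8
+ 0x37d5 = 0x0ece
+ 0x92ac = 0xa17a
One's complement: ~0xa17a
Checksum = 0x5e85


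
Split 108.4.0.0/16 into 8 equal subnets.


New prefix = 16 + 3 = 19
Each subnet has 8192 addresses
  108.4.0.0/19
  108.4.32.0/19
  108.4.64.0/19
  108.4.96.0/19
  108.4.128.0/19
  108.4.160.0/19
  108.4.192.0/19
  108.4.224.0/19
Subnets: 108.4.0.0/19, 108.4.32.0/19, 108.4.64.0/19, 108.4.96.0/19, 108.4.128.0/19, 108.4.160.0/19, 108.4.192.0/19, 108.4.224.0/19


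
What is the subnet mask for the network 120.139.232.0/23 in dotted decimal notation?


/23 means 23 network bits, 9 host bits
Binary: 11111111111111111111111000000000
Mask: 255.255.254.0


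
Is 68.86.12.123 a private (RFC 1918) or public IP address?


RFC 1918 private ranges:
  10.0.0.0/8 (10.0.0.0 - 10.255.255.255)
  172.16.0.0/12 (172.16.0.0 - 172.31.255.255)
  192.168.0.0/16 (192.168.0.0 - 192.168.255.255)
Public (not in any RFC 1918 range)


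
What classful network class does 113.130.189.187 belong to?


First octet: 113
Binary: 01110001
0xxxxxxx -> Class A (1-126)
Class A, default mask 255.0.0.0 (/8)


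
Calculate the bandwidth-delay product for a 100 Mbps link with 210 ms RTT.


BDP = bandwidth * RTT
= 100 Mbps * 210 ms
= 100 * 1e6 * 210 / 1000 bits
= 21000000 bits
= 2625000 bytes
= 2563.4766 KB
BDP = 21000000 bits (2625000 bytes)


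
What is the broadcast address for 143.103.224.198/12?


Network: 143.96.0.0/12
Host bits = 20
Set all host bits to 1:
Broadcast: 143.111.255.255


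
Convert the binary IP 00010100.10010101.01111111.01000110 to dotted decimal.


00010100 = 20
10010101 = 149
01111111 = 127
01000110 = 70
IP: 20.149.127.70


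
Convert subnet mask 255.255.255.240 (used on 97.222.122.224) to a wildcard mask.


Subnet mask: 255.255.255.240
Wildcard = 255.255.255.255 - subnet mask
255 - 255 = 0
255 - 255 = 0
255 - 255 = 0
255 - 240 = 15
Wildcard: 0.0.0.15


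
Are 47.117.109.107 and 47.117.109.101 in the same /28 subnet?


Mask: 255.255.255.240
47.117.109.107 AND mask = 47.117.109.96
47.117.109.101 AND mask = 47.117.109.96
Yes, same subnet (47.117.109.96)


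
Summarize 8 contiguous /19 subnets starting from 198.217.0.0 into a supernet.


Original prefix: /19
Number of subnets: 8 = 2^3
New prefix = 19 - 3 = 16
Supernet: 198.217.0.0/16


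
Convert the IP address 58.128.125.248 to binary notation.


58 = 00111010
128 = 10000000
125 = 01111101
248 = 11111000
Binary: 00111010.10000000.01111101.11111000


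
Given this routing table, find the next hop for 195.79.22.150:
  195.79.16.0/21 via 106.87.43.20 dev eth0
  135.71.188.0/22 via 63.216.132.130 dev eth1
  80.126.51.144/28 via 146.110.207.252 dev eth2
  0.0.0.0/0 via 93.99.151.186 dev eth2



Longest prefix match for 195.79.22.150:
  /21 195.79.16.0: MATCH
  /22 135.71.188.0: no
  /28 80.126.51.144: no
  /0 0.0.0.0: MATCH
Selected: next-hop 106.87.43.20 via eth0 (matched /21)


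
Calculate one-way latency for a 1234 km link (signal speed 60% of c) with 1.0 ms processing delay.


Speed = 0.6 * 3e5 km/s = 180000 km/s
Propagation delay = 1234 / 180000 = 0.0069 s = 6.8556 ms
Processing delay = 1.0 ms
Total one-way latency = 7.8556 ms


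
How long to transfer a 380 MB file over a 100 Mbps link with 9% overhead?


Effective throughput = 100 * (1 - 9/100) = 91 Mbps
File size in Mb = 380 * 8 = 3040 Mb
Time = 3040 / 91
Time = 33.4066 seconds


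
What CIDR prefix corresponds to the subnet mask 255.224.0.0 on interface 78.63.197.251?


Binary: 11111111.11100000.00000000.00000000
Count leading 1s
Prefix: /11


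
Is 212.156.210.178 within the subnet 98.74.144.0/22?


Subnet network: 98.74.144.0
Test IP AND mask: 212.156.208.0
No, 212.156.210.178 is not in 98.74.144.0/22


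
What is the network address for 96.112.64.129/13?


IP:   01100000.01110000.01000000.10000001
Mask: 11111111.11111000.00000000.00000000
AND operation:
Net:  01100000.01110000.00000000.00000000
Network: 96.112.0.0/13


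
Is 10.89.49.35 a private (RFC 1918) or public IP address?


RFC 1918 private ranges:
  10.0.0.0/8 (10.0.0.0 - 10.255.255.255)
  172.16.0.0/12 (172.16.0.0 - 172.31.255.255)
  192.168.0.0/16 (192.168.0.0 - 192.168.255.255)
Private (in 10.0.0.0/8)


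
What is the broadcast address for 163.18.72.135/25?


Network: 163.18.72.128/25
Host bits = 7
Set all host bits to 1:
Broadcast: 163.18.72.255


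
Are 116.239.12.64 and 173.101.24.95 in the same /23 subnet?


Mask: 255.255.254.0
116.239.12.64 AND mask = 116.239.12.0
173.101.24.95 AND mask = 173.101.24.0
No, different subnets (116.239.12.0 vs 173.101.24.0)


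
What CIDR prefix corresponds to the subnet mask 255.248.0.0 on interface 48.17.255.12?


Binary: 11111111.11111000.00000000.00000000
Count leading 1s
Prefix: /13


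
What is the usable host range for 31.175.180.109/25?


Network: 31.175.180.0
Broadcast: 31.175.180.127
First usable = network + 1
Last usable = broadcast - 1
Range: 31.175.180.1 to 31.175.180.126


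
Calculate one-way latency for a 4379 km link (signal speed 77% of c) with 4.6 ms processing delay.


Speed = 0.77 * 3e5 km/s = 231000 km/s
Propagation delay = 4379 / 231000 = 0.019 s = 18.9567 ms
Processing delay = 4.6 ms
Total one-way latency = 23.5567 ms


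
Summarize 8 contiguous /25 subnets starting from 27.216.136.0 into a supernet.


Original prefix: /25
Number of subnets: 8 = 2^3
New prefix = 25 - 3 = 22
Supernet: 27.216.136.0/22


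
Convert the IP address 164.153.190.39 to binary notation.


164 = 10100100
153 = 10011001
190 = 10111110
39 = 00100111
Binary: 10100100.10011001.10111110.00100111


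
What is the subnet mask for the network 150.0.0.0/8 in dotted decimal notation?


/8 means 8 network bits, 24 host bits
Binary: 11111111000000000000000000000000
Mask: 255.0.0.0


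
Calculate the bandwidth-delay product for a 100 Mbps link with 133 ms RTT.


BDP = bandwidth * RTT
= 100 Mbps * 133 ms
= 100 * 1e6 * 133 / 1000 bits
= 13300000 bits
= 1662500 bytes
= 1623.5352 KB
BDP = 13300000 bits (1662500 bytes)


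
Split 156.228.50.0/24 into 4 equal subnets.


New prefix = 24 + 2 = 26
Each subnet has 64 addresses
  156.228.50.0/26
  156.228.50.64/26
  156.228.50.128/26
  156.228.50.192/26
Subnets: 156.228.50.0/26, 156.228.50.64/26, 156.228.50.128/26, 156.228.50.192/26


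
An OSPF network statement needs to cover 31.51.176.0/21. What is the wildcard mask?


Subnet mask: 255.255.248.0
Wildcard = 255.255.255.255 - subnet mask
255 - 255 = 0
255 - 255 = 0
255 - 248 = 7
255 - 0 = 255
Wildcard: 0.0.7.255


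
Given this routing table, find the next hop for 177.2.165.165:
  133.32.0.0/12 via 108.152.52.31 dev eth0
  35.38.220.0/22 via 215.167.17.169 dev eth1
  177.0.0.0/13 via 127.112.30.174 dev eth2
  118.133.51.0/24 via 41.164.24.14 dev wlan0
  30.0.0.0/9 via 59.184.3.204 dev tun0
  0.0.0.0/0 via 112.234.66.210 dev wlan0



Longest prefix match for 177.2.165.165:
  /12 133.32.0.0: no
  /22 35.38.220.0: no
  /13 177.0.0.0: MATCH
  /24 118.133.51.0: no
  /9 30.0.0.0: no
  /0 0.0.0.0: MATCH
Selected: next-hop 127.112.30.174 via eth2 (matched /13)


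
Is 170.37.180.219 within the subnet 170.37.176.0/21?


Subnet network: 170.37.176.0
Test IP AND mask: 170.37.176.0
Yes, 170.37.180.219 is in 170.37.176.0/21


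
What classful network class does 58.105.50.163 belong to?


First octet: 58
Binary: 00111010
0xxxxxxx -> Class A (1-126)
Class A, default mask 255.0.0.0 (/8)


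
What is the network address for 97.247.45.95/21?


IP:   01100001.11110111.00101101.01011111
Mask: 11111111.11111111.11111000.00000000
AND operation:
Net:  01100001.11110111.00101000.00000000
Network: 97.247.40.0/21


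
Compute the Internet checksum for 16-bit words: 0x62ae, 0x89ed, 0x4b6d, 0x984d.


Sum all words (with carry folding):
+ 0x62ae = 0x62ae
+ 0x89ed = 0xec9b
+ 0x4b6d = 0x3809
+ 0x984d = 0xd056
One's complement: ~0xd056
Checksum = 0x2fa9


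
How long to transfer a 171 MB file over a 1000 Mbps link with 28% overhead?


Effective throughput = 1000 * (1 - 28/100) = 720 Mbps
File size in Mb = 171 * 8 = 1368 Mb
Time = 1368 / 720
Time = 1.9 seconds


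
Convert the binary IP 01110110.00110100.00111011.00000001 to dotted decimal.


01110110 = 118
00110100 = 52
00111011 = 59
00000001 = 1
IP: 118.52.59.1


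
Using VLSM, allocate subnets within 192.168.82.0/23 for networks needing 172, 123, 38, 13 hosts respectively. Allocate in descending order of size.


172 hosts -> /24 (254 usable): 192.168.82.0/24
123 hosts -> /25 (126 usable): 192.168.83.0/25
38 hosts -> /26 (62 usable): 192.168.83.128/26
13 hosts -> /28 (14 usable): 192.168.83.192/28
Allocation: 192.168.82.0/24 (172 hosts, 254 usable); 192.168.83.0/25 (123 hosts, 126 usable); 192.168.83.128/26 (38 hosts, 62 usable); 192.168.83.192/28 (13 hosts, 14 usable)


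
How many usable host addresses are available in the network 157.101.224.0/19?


Host bits = 32 - 19 = 13
Total addresses = 2^13 = 8192
Usable = total - 2 (network and broadcast)
Usable hosts: 8190


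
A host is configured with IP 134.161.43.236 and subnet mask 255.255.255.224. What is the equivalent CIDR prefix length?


Binary: 11111111.11111111.11111111.11100000
Count leading 1s
Prefix: /27


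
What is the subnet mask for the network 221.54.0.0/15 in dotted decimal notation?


/15 means 15 network bits, 17 host bits
Binary: 11111111111111100000000000000000
Mask: 255.254.0.0


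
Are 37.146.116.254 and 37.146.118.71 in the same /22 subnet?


Mask: 255.255.252.0
37.146.116.254 AND mask = 37.146.116.0
37.146.118.71 AND mask = 37.146.116.0
Yes, same subnet (37.146.116.0)


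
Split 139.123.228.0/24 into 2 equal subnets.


New prefix = 24 + 1 = 25
Each subnet has 128 addresses
  139.123.228.0/25
  139.123.228.128/25
Subnets: 139.123.228.0/25, 139.123.228.128/25


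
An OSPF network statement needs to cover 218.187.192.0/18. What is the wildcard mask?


Subnet mask: 255.255.192.0
Wildcard = 255.255.255.255 - subnet mask
255 - 255 = 0
255 - 255 = 0
255 - 192 = 63
255 - 0 = 255
Wildcard: 0.0.63.255


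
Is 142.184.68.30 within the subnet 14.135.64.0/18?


Subnet network: 14.135.64.0
Test IP AND mask: 142.184.64.0
No, 142.184.68.30 is not in 14.135.64.0/18


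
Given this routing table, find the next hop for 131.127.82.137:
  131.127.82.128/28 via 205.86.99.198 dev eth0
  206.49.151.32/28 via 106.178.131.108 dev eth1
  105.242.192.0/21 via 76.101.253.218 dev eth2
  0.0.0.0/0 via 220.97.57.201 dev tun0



Longest prefix match for 131.127.82.137:
  /28 131.127.82.128: MATCH
  /28 206.49.151.32: no
  /21 105.242.192.0: no
  /0 0.0.0.0: MATCH
Selected: next-hop 205.86.99.198 via eth0 (matched /28)


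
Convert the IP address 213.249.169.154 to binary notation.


213 = 11010101
249 = 11111001
169 = 10101001
154 = 10011010
Binary: 11010101.11111001.10101001.10011010


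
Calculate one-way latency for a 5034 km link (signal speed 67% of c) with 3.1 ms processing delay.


Speed = 0.67 * 3e5 km/s = 201000 km/s
Propagation delay = 5034 / 201000 = 0.025 s = 25.0448 ms
Processing delay = 3.1 ms
Total one-way latency = 28.1448 ms


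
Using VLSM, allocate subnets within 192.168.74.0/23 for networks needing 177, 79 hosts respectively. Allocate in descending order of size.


177 hosts -> /24 (254 usable): 192.168.74.0/24
79 hosts -> /25 (126 usable): 192.168.75.0/25
Allocation: 192.168.74.0/24 (177 hosts, 254 usable); 192.168.75.0/25 (79 hosts, 126 usable)


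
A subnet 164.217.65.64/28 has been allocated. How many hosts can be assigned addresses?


Host bits = 32 - 28 = 4
Total addresses = 2^4 = 16
Usable = total - 2 (network and broadcast)
Usable hosts: 14


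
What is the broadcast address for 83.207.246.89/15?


Network: 83.206.0.0/15
Host bits = 17
Set all host bits to 1:
Broadcast: 83.207.255.255


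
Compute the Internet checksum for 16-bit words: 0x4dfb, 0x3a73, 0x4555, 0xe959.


Sum all words (with carry folding):
+ 0x4dfb = 0x4dfb
+ 0x3a73 = 0x886e
+ 0x4555 = 0xcdc3
+ 0xe959 = 0xb71d
One's complement: ~0xb71d
Checksum = 0x48e2


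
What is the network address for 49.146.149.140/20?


IP:   00110001.10010010.10010101.10001100
Mask: 11111111.11111111.11110000.00000000
AND operation:
Net:  00110001.10010010.10010000.00000000
Network: 49.146.144.0/20


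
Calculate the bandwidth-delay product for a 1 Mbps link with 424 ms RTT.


BDP = bandwidth * RTT
= 1 Mbps * 424 ms
= 1 * 1e6 * 424 / 1000 bits
= 424000 bits
= 53000 bytes
= 51.7578 KB
BDP = 424000 bits (53000 bytes)


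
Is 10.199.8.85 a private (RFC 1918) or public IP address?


RFC 1918 private ranges:
  10.0.0.0/8 (10.0.0.0 - 10.255.255.255)
  172.16.0.0/12 (172.16.0.0 - 172.31.255.255)
  192.168.0.0/16 (192.168.0.0 - 192.168.255.255)
Private (in 10.0.0.0/8)


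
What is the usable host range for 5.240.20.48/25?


Network: 5.240.20.0
Broadcast: 5.240.20.127
First usable = network + 1
Last usable = broadcast - 1
Range: 5.240.20.1 to 5.240.20.126


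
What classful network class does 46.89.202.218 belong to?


First octet: 46
Binary: 00101110
0xxxxxxx -> Class A (1-126)
Class A, default mask 255.0.0.0 (/8)


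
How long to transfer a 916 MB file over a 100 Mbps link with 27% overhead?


Effective throughput = 100 * (1 - 27/100) = 73 Mbps
File size in Mb = 916 * 8 = 7328 Mb
Time = 7328 / 73
Time = 100.3836 seconds


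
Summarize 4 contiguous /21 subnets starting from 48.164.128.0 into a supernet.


Original prefix: /21
Number of subnets: 4 = 2^2
New prefix = 21 - 2 = 19
Supernet: 48.164.128.0/19


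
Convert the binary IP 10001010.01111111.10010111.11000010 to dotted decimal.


10001010 = 138
01111111 = 127
10010111 = 151
11000010 = 194
IP: 138.127.151.194


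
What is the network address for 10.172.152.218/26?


IP:   00001010.10101100.10011000.11011010
Mask: 11111111.11111111.11111111.11000000
AND operation:
Net:  00001010.10101100.10011000.11000000
Network: 10.172.152.192/26


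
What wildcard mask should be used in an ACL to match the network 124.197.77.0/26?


Subnet mask: 255.255.255.192
Wildcard = 255.255.255.255 - subnet mask
255 - 255 = 0
255 - 255 = 0
255 - 255 = 0
255 - 192 = 63
Wildcard: 0.0.0.63


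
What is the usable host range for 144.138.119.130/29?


Network: 144.138.119.128
Broadcast: 144.138.119.135
First usable = network + 1
Last usable = broadcast - 1
Range: 144.138.119.129 to 144.138.119.134


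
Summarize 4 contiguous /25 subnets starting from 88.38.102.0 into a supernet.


Original prefix: /25
Number of subnets: 4 = 2^2
New prefix = 25 - 2 = 23
Supernet: 88.38.102.0/23


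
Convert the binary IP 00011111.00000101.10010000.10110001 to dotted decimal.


00011111 = 31
00000101 = 5
10010000 = 144
10110001 = 177
IP: 31.5.144.177


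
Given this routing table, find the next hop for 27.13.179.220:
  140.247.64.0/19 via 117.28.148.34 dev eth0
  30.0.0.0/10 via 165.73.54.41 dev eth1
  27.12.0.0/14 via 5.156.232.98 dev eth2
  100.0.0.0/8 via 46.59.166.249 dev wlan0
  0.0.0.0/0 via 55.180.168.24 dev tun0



Longest prefix match for 27.13.179.220:
  /19 140.247.64.0: no
  /10 30.0.0.0: no
  /14 27.12.0.0: MATCH
  /8 100.0.0.0: no
  /0 0.0.0.0: MATCH
Selected: next-hop 5.156.232.98 via eth2 (matched /14)


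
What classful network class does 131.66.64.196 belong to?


First octet: 131
Binary: 10000011
10xxxxxx -> Class B (128-191)
Class B, default mask 255.255.0.0 (/16)


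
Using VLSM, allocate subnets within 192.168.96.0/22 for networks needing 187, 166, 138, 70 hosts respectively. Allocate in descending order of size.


187 hosts -> /24 (254 usable): 192.168.96.0/24
166 hosts -> /24 (254 usable): 192.168.97.0/24
138 hosts -> /24 (254 usable): 192.168.98.0/24
70 hosts -> /25 (126 usable): 192.168.99.0/25
Allocation: 192.168.96.0/24 (187 hosts, 254 usable); 192.168.97.0/24 (166 hosts, 254 usable); 192.168.98.0/24 (138 hosts, 254 usable); 192.168.99.0/25 (70 hosts, 126 usable)


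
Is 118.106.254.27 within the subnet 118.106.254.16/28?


Subnet network: 118.106.254.16
Test IP AND mask: 118.106.254.16
Yes, 118.106.254.27 is in 118.106.254.16/28


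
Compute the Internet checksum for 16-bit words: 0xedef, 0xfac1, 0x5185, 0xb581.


Sum all words (with carry folding):
+ 0xedef = 0xedef
+ 0xfac1 = 0xe8b1
+ 0x5185 = 0x3a37
+ 0xb581 = 0xefb8
One's complement: ~0xefb8
Checksum = 0x1047


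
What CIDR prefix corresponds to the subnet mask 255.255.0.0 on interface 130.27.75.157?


Binary: 11111111.11111111.00000000.00000000
Count leading 1s
Prefix: /16


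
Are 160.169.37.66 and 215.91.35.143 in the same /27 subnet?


Mask: 255.255.255.224
160.169.37.66 AND mask = 160.169.37.64
215.91.35.143 AND mask = 215.91.35.128
No, different subnets (160.169.37.64 vs 215.91.35.128)


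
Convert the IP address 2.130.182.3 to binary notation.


2 = 00000010
130 = 10000010
182 = 10110110
3 = 00000011
Binary: 00000010.10000010.10110110.00000011


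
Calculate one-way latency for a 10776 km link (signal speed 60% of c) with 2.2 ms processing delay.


Speed = 0.6 * 3e5 km/s = 180000 km/s
Propagation delay = 10776 / 180000 = 0.0599 s = 59.8667 ms
Processing delay = 2.2 ms
Total one-way latency = 62.0667 ms


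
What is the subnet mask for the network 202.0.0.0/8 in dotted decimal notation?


/8 means 8 network bits, 24 host bits
Binary: 11111111000000000000000000000000
Mask: 255.0.0.0


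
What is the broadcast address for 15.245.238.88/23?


Network: 15.245.238.0/23
Host bits = 9
Set all host bits to 1:
Broadcast: 15.245.239.255


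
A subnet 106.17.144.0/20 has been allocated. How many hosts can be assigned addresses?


Host bits = 32 - 20 = 12
Total addresses = 2^12 = 4096
Usable = total - 2 (network and broadcast)
Usable hosts: 4094


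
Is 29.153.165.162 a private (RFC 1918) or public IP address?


RFC 1918 private ranges:
  10.0.0.0/8 (10.0.0.0 - 10.255.255.255)
  172.16.0.0/12 (172.16.0.0 - 172.31.255.255)
  192.168.0.0/16 (192.168.0.0 - 192.168.255.255)
Public (not in any RFC 1918 range)


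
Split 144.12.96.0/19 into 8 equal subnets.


New prefix = 19 + 3 = 22
Each subnet has 1024 addresses
  144.12.96.0/22
  144.12.100.0/22
  144.12.104.0/22
  144.12.108.0/22
  144.12.112.0/22
  144.12.116.0/22
  144.12.120.0/22
  144.12.124.0/22
Subnets: 144.12.96.0/22, 144.12.100.0/22, 144.12.104.0/22, 144.12.108.0/22, 144.12.112.0/22, 144.12.116.0/22, 144.12.120.0/22, 144.12.124.0/22


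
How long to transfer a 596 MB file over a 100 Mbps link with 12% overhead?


Effective throughput = 100 * (1 - 12/100) = 88 Mbps
File size in Mb = 596 * 8 = 4768 Mb
Time = 4768 / 88
Time = 54.1818 seconds


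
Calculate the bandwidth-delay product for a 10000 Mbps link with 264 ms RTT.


BDP = bandwidth * RTT
= 10000 Mbps * 264 ms
= 10000 * 1e6 * 264 / 1000 bits
= 2640000000 bits
= 330000000 bytes
= 322265.625 KB
BDP = 2640000000 bits (330000000 bytes)


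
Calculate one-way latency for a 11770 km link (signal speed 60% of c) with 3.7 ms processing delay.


Speed = 0.6 * 3e5 km/s = 180000 km/s
Propagation delay = 11770 / 180000 = 0.0654 s = 65.3889 ms
Processing delay = 3.7 ms
Total one-way latency = 69.0889 ms


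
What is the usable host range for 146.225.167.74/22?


Network: 146.225.164.0
Broadcast: 146.225.167.255
First usable = network + 1
Last usable = broadcast - 1
Range: 146.225.164.1 to 146.225.167.254


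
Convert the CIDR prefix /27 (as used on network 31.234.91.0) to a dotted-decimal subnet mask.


/27 means 27 network bits, 5 host bits
Binary: 11111111111111111111111111100000
Mask: 255.255.255.224


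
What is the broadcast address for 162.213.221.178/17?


Network: 162.213.128.0/17
Host bits = 15
Set all host bits to 1:
Broadcast: 162.213.255.255


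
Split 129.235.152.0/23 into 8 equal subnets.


New prefix = 23 + 3 = 26
Each subnet has 64 addresses
  129.235.152.0/26
  129.235.152.64/26
  129.235.152.128/26
  129.235.152.192/26
  129.235.153.0/26
  129.235.153.64/26
  129.235.153.128/26
  129.235.153.192/26
Subnets: 129.235.152.0/26, 129.235.152.64/26, 129.235.152.128/26, 129.235.152.192/26, 129.235.153.0/26, 129.235.153.64/26, 129.235.153.128/26, 129.235.153.192/26


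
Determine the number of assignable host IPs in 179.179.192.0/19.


Host bits = 32 - 19 = 13
Total addresses = 2^13 = 8192
Usable = total - 2 (network and broadcast)
Usable hosts: 8190


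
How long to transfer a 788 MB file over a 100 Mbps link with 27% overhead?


Effective throughput = 100 * (1 - 27/100) = 73 Mbps
File size in Mb = 788 * 8 = 6304 Mb
Time = 6304 / 73
Time = 86.3562 seconds


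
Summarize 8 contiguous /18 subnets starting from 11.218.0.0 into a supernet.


Original prefix: /18
Number of subnets: 8 = 2^3
New prefix = 18 - 3 = 15
Supernet: 11.218.0.0/15


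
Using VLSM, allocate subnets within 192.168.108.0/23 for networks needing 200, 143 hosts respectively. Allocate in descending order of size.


200 hosts -> /24 (254 usable): 192.168.108.0/24
143 hosts -> /24 (254 usable): 192.168.109.0/24
Allocation: 192.168.108.0/24 (200 hosts, 254 usable); 192.168.109.0/24 (143 hosts, 254 usable)


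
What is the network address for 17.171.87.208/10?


IP:   00010001.10101011.01010111.11010000
Mask: 11111111.11000000.00000000.00000000
AND operation:
Net:  00010001.10000000.00000000.00000000
Network: 17.128.0.0/10


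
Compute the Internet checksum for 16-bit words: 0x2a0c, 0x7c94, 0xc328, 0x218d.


Sum all words (with carry folding):
+ 0x2a0c = 0x2a0c
+ 0x7c94 = 0xa6a0
+ 0xc328 = 0x69c9
+ 0x218d = 0x8b56
One's complement: ~0x8b56
Checksum = 0x74a9


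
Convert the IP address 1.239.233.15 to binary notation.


1 = 00000001
239 = 11101111
233 = 11101001
15 = 00001111
Binary: 00000001.11101111.11101001.00001111


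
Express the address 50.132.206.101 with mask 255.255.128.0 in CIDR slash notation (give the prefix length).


Binary: 11111111.11111111.10000000.00000000
Count leading 1s
Prefix: /17


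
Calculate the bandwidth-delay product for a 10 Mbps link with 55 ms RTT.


BDP = bandwidth * RTT
= 10 Mbps * 55 ms
= 10 * 1e6 * 55 / 1000 bits
= 550000 bits
= 68750 bytes
= 67.1387 KB
BDP = 550000 bits (68750 bytes)


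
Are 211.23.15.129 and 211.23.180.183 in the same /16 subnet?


Mask: 255.255.0.0
211.23.15.129 AND mask = 211.23.0.0
211.23.180.183 AND mask = 211.23.0.0
Yes, same subnet (211.23.0.0)


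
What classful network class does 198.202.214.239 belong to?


First octet: 198
Binary: 11000110
110xxxxx -> Class C (192-223)
Class C, default mask 255.255.255.0 (/24)


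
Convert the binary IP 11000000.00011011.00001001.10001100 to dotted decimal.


11000000 = 192
00011011 = 27
00001001 = 9
10001100 = 140
IP: 192.27.9.140


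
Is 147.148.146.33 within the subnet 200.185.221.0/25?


Subnet network: 200.185.221.0
Test IP AND mask: 147.148.146.0
No, 147.148.146.33 is not in 200.185.221.0/25


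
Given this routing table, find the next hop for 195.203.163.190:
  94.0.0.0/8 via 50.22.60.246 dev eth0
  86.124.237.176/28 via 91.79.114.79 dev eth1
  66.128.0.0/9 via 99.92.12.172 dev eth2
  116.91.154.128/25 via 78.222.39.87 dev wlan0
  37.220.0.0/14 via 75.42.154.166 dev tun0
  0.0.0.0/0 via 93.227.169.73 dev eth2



Longest prefix match for 195.203.163.190:
  /8 94.0.0.0: no
  /28 86.124.237.176: no
  /9 66.128.0.0: no
  /25 116.91.154.128: no
  /14 37.220.0.0: no
  /0 0.0.0.0: MATCH
Selected: next-hop 93.227.169.73 via eth2 (matched /0)


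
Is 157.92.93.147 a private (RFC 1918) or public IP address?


RFC 1918 private ranges:
  10.0.0.0/8 (10.0.0.0 - 10.255.255.255)
  172.16.0.0/12 (172.16.0.0 - 172.31.255.255)
  192.168.0.0/16 (192.168.0.0 - 192.168.255.255)
Public (not in any RFC 1918 range)


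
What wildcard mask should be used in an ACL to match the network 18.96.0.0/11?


Subnet mask: 255.224.0.0
Wildcard = 255.255.255.255 - subnet mask
255 - 255 = 0
255 - 224 = 31
255 - 0 = 255
255 - 0 = 255
Wildcard: 0.31.255.255


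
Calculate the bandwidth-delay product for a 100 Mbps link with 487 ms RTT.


BDP = bandwidth * RTT
= 100 Mbps * 487 ms
= 100 * 1e6 * 487 / 1000 bits
= 48700000 bits
= 6087500 bytes
= 5944.8242 KB
BDP = 48700000 bits (6087500 bytes)


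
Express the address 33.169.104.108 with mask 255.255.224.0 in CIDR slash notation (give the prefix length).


Binary: 11111111.11111111.11100000.00000000
Count leading 1s
Prefix: /19


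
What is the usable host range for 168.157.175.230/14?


Network: 168.156.0.0
Broadcast: 168.159.255.255
First usable = network + 1
Last usable = broadcast - 1
Range: 168.156.0.1 to 168.159.255.254


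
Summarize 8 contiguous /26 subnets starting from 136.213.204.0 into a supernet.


Original prefix: /26
Number of subnets: 8 = 2^3
New prefix = 26 - 3 = 23
Supernet: 136.213.204.0/23


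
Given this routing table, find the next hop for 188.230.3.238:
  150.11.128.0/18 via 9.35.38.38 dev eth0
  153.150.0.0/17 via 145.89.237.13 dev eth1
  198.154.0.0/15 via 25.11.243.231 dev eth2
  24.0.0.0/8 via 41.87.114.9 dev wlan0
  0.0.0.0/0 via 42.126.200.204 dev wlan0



Longest prefix match for 188.230.3.238:
  /18 150.11.128.0: no
  /17 153.150.0.0: no
  /15 198.154.0.0: no
  /8 24.0.0.0: no
  /0 0.0.0.0: MATCH
Selected: next-hop 42.126.200.204 via wlan0 (matched /0)


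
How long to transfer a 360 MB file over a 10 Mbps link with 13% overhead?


Effective throughput = 10 * (1 - 13/100) = 8.7 Mbps
File size in Mb = 360 * 8 = 2880 Mb
Time = 2880 / 8.7
Time = 331.0345 seconds


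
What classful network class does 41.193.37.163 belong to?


First octet: 41
Binary: 00101001
0xxxxxxx -> Class A (1-126)
Class A, default mask 255.0.0.0 (/8)


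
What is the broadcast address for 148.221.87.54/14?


Network: 148.220.0.0/14
Host bits = 18
Set all host bits to 1:
Broadcast: 148.223.255.255


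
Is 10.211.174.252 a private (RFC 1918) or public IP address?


RFC 1918 private ranges:
  10.0.0.0/8 (10.0.0.0 - 10.255.255.255)
  172.16.0.0/12 (172.16.0.0 - 172.31.255.255)
  192.168.0.0/16 (192.168.0.0 - 192.168.255.255)
Private (in 10.0.0.0/8)


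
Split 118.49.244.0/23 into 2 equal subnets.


New prefix = 23 + 1 = 24
Each subnet has 256 addresses
  118.49.244.0/24
  118.49.245.0/24
Subnets: 118.49.244.0/24, 118.49.245.0/24


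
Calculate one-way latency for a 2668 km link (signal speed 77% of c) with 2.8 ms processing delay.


Speed = 0.77 * 3e5 km/s = 231000 km/s
Propagation delay = 2668 / 231000 = 0.0115 s = 11.5498 ms
Processing delay = 2.8 ms
Total one-way latency = 14.3498 ms


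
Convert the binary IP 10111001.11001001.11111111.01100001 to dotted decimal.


10111001 = 185
11001001 = 201
11111111 = 255
01100001 = 97
IP: 185.201.255.97


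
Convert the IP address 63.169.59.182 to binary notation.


63 = 00111111
169 = 10101001
59 = 00111011
182 = 10110110
Binary: 00111111.10101001.00111011.10110110


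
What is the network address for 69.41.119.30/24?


IP:   01000101.00101001.01110111.00011110
Mask: 11111111.11111111.11111111.00000000
AND operation:
Net:  01000101.00101001.01110111.00000000
Network: 69.41.119.0/24


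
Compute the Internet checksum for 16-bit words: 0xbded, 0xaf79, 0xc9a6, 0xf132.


Sum all words (with carry folding):
+ 0xbded = 0xbded
+ 0xaf79 = 0x6d67
+ 0xc9a6 = 0x370e
+ 0xf132 = 0x2841
One's complement: ~0x2841
Checksum = 0xd7be


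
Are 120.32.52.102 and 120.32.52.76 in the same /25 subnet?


Mask: 255.255.255.128
120.32.52.102 AND mask = 120.32.52.0
120.32.52.76 AND mask = 120.32.52.0
Yes, same subnet (120.32.52.0)


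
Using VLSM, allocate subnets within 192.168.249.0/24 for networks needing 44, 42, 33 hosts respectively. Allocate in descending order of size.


44 hosts -> /26 (62 usable): 192.168.249.0/26
42 hosts -> /26 (62 usable): 192.168.249.64/26
33 hosts -> /26 (62 usable): 192.168.249.128/26
Allocation: 192.168.249.0/26 (44 hosts, 62 usable); 192.168.249.64/26 (42 hosts, 62 usable); 192.168.249.128/26 (33 hosts, 62 usable)


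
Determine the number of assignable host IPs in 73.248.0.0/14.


Host bits = 32 - 14 = 18
Total addresses = 2^18 = 262144
Usable = total - 2 (network and broadcast)
Usable hosts: 262142


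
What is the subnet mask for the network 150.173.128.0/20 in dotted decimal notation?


/20 means 20 network bits, 12 host bits
Binary: 11111111111111111111000000000000
Mask: 255.255.240.0


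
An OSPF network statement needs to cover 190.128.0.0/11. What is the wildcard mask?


Subnet mask: 255.224.0.0
Wildcard = 255.255.255.255 - subnet mask
255 - 255 = 0
255 - 224 = 31
255 - 0 = 255
255 - 0 = 255
Wildcard: 0.31.255.255


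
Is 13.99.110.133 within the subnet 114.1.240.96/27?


Subnet network: 114.1.240.96
Test IP AND mask: 13.99.110.128
No, 13.99.110.133 is not in 114.1.240.96/27


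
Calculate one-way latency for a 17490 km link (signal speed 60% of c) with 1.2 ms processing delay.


Speed = 0.6 * 3e5 km/s = 180000 km/s
Propagation delay = 17490 / 180000 = 0.0972 s = 97.1667 ms
Processing delay = 1.2 ms
Total one-way latency = 98.3667 ms


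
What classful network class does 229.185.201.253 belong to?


First octet: 229
Binary: 11100101
1110xxxx -> Class D (224-239)
Class D (multicast), default mask N/A


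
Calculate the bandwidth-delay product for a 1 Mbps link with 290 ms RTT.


BDP = bandwidth * RTT
= 1 Mbps * 290 ms
= 1 * 1e6 * 290 / 1000 bits
= 290000 bits
= 36250 bytes
= 35.4004 KB
BDP = 290000 bits (36250 bytes)


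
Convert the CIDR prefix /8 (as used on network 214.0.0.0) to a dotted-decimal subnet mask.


/8 means 8 network bits, 24 host bits
Binary: 11111111000000000000000000000000
Mask: 255.0.0.0


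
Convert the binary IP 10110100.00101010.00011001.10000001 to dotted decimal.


10110100 = 180
00101010 = 42
00011001 = 25
10000001 = 129
IP: 180.42.25.129


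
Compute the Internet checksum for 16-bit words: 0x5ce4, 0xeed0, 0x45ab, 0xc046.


Sum all words (with carry folding):
+ 0x5ce4 = 0x5ce4
+ 0xeed0 = 0x4bb5
+ 0x45ab = 0x9160
+ 0xc046 = 0x51a7
One's complement: ~0x51a7
Checksum = 0xae58


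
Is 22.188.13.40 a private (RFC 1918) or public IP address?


RFC 1918 private ranges:
  10.0.0.0/8 (10.0.0.0 - 10.255.255.255)
  172.16.0.0/12 (172.16.0.0 - 172.31.255.255)
  192.168.0.0/16 (192.168.0.0 - 192.168.255.255)
Public (not in any RFC 1918 range)
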